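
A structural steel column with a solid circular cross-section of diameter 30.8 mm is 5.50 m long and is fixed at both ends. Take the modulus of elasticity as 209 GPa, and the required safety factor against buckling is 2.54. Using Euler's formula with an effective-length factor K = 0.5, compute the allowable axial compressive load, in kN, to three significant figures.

I = πd⁴/64 = π×30.8⁴/64 = 44170 mm⁴.
Effective length L_e = KL = 0.5×5.50 m = 2750 mm.
Euler critical load P_cr = π²EI/L_e² = π²×209000×44170/2750² = 12050 N.
P_allow = P_cr/n = 12050/2.54 = 4744 N.

P_allow = 4.74 kN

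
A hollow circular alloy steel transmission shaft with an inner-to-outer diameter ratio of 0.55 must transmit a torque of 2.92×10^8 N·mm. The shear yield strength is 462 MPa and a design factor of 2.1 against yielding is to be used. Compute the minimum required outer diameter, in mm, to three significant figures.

τ_allow = 462/2.1 = 220.0 MPa.
For a hollow shaft τ = 16T/[πd_o³(1−k⁴)] with k = 0.55, so 1−k⁴ = 0.9085.
d_o³ = 16T/[π τ_allow (1−k⁴)] = 16×2.9200×10^8/(π×220.0×0.9085) = 7.441×10^6 mm³.
d_o = 195.2 mm.

d_o = 195 mm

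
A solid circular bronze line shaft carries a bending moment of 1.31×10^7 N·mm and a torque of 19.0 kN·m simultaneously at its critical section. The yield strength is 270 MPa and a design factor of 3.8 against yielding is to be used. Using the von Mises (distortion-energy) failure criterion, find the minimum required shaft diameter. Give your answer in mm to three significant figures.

d = 144 mm

σ_allow = σ_y/n = 270/3.8 = 71.05 MPa.
For a solid shaft σ_b = 32M/(πd³) and τ = 16T/(πd³), so the von Mises stress is σ' = (16/πd³)·√(4M²+3T²).
√(4M²+3T²) = √(4×(1.310×10^7)² + 3×(1.900×10^7)²) = 4.206×10^7 N·mm.
d³ = 16×4.206×10^7/(π×71.05) = 3.015×10^6 mm³.
d = 144.5 mm.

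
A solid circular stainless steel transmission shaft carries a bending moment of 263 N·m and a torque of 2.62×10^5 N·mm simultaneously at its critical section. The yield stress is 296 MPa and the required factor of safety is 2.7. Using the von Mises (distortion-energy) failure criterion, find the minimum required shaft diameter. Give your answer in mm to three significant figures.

σ_allow = σ_y/n = 296/2.7 = 109.6 MPa.
For a solid shaft σ_b = 32M/(πd³) and τ = 16T/(πd³), so the von Mises stress is σ' = (16/πd³)·√(4M²+3T²).
√(4M²+3T²) = √(4×(263000)² + 3×(262000)²) = 694700 N·mm.
d³ = 16×694700/(π×109.6) = 32270 mm³.
d = 31.84 mm.

d = 31.8 mm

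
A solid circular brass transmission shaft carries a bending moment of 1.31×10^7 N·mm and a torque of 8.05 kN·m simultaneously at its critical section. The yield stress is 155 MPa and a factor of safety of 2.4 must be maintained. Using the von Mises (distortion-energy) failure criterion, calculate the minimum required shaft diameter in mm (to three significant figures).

d = 133 mm

σ_allow = σ_y/n = 155/2.4 = 64.58 MPa.
For a solid shaft σ_b = 32M/(πd³) and τ = 16T/(πd³), so the von Mises stress is σ' = (16/πd³)·√(4M²+3T²).
√(4M²+3T²) = √(4×(1.310×10^7)² + 3×(8.050×10^6)²) = 2.968×10^7 N·mm.
d³ = 16×2.968×10^7/(π×64.58) = 2.340×10^6 mm³.
d = 132.8 mm.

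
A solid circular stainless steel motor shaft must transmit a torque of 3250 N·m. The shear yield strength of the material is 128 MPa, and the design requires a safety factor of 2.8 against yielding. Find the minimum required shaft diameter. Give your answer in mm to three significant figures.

d = 71.3 mm

Allowable shear stress τ_allow = 128/2.8 = 45.71 MPa.
For a solid shaft τ = 16T/(πd³), so d³ = 16T/(π τ_allow) = 16×3250000/(π×45.71) = 362100 mm³.
d = (362100)^(1/3) = 71.27 mm.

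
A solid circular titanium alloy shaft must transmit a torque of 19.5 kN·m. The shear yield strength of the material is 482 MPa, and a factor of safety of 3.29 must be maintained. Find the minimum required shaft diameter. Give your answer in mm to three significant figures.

d = 87.8 mm

Allowable shear stress τ_allow = 482/3.29 = 146.5 MPa.
For a solid shaft τ = 16T/(πd³), so d³ = 16T/(π τ_allow) = 16×1.9500×10^7/(π×146.5) = 677900 mm³.
d = (677900)^(1/3) = 87.85 mm.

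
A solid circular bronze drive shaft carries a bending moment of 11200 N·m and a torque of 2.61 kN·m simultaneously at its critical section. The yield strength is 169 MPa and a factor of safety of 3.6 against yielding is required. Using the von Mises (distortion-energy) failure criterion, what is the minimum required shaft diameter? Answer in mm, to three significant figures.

d = 135 mm

σ_allow = σ_y/n = 169/3.6 = 46.94 MPa.
For a solid shaft σ_b = 32M/(πd³) and τ = 16T/(πd³), so the von Mises stress is σ' = (16/πd³)·√(4M²+3T²).
√(4M²+3T²) = √(4×(1.120×10^7)² + 3×(2.610×10^6)²) = 2.285×10^7 N·mm.
d³ = 16×2.285×10^7/(π×46.94) = 2.479×10^6 mm³.
d = 135.3 mm.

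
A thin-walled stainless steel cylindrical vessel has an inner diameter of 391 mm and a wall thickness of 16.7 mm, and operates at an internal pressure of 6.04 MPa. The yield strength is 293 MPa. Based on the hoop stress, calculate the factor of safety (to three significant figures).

σ_h = pD/(2t) = 6.04×391/(2×16.7) = 70.71 MPa.
n = 293/70.71 = 4.144.

n = 4.14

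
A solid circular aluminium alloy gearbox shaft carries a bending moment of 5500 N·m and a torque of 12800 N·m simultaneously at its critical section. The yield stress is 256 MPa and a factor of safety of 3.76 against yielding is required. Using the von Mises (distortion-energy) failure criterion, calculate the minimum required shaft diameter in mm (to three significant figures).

d = 123 mm

σ_allow = σ_y/n = 256/3.76 = 68.09 MPa.
For a solid shaft σ_b = 32M/(πd³) and τ = 16T/(πd³), so the von Mises stress is σ' = (16/πd³)·√(4M²+3T²).
√(4M²+3T²) = √(4×(5.500×10^6)² + 3×(1.280×10^7)²) = 2.475×10^7 N·mm.
d³ = 16×2.475×10^7/(π×68.09) = 1.851×10^6 mm³.
d = 122.8 mm.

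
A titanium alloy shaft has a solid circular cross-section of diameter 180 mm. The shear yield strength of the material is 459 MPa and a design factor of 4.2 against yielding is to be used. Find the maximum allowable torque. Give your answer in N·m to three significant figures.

τ_allow = 459/4.2 = 109.3 MPa.
For a solid shaft T_allow = τ_allow·πd³/16; πd³/16 = π×180³/16 = 1.145×10^6 mm³.
T_allow = 109.3×1.145×10^6 = 1.251×10^8 N·mm = 125100 N·m.

T_allow = 1.25×10^5 N·m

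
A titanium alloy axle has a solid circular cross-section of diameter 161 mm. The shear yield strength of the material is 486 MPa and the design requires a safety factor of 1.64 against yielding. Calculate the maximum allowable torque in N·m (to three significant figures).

τ_allow = 486/1.64 = 296.3 MPa.
For a solid shaft T_allow = τ_allow·πd³/16; πd³/16 = π×161³/16 = 819400 mm³.
T_allow = 296.3×819400 = 2.428×10^8 N·mm = 242800 N·m.

T_allow = 2.43×10^5 N·m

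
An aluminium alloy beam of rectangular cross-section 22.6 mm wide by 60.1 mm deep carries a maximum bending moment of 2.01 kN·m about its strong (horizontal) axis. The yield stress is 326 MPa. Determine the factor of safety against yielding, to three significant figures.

n = 2.21

Section modulus S = bh²/6 = 22.6×60.1²/6 = 13610 mm³.
σ = M/S = 2010000/13610 = 147.7 MPa.
n = 326/147.7 = 2.207.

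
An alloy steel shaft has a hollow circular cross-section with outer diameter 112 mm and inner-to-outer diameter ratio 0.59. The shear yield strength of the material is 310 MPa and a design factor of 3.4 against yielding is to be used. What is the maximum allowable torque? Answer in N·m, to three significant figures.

T_allow = 22100 N·m

τ_allow = 310/3.4 = 91.18 MPa.
For a hollow shaft T_allow = τ_allow·πd_o³(1−k⁴)/16 with 1−k⁴ = 0.8788, so πd_o³(1−k⁴)/16 = 242400 mm³.
T_allow = 91.18×242400 = 2.210×10^7 N·mm = 22100 N·m.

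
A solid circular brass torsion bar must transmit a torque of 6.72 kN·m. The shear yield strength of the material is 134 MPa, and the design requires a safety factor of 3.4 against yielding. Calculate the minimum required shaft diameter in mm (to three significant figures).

Allowable shear stress τ_allow = 134/3.4 = 39.41 MPa.
For a solid shaft τ = 16T/(πd³), so d³ = 16T/(π τ_allow) = 16×6720000/(π×39.41) = 868400 mm³.
d = (868400)^(1/3) = 95.41 mm.

d = 95.4 mm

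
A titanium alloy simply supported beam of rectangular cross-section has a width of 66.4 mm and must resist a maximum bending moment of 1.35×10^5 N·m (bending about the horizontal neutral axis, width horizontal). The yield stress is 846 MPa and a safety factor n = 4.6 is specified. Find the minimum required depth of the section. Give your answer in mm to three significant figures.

h = 258 mm

σ_allow = 846/4.6 = 183.9 MPa.
For a rectangular section σ = 6M/(bh²), so h² = 6M/(b σ_allow) = 6×1.3500×10^8/(66.4×183.9) = 66330 mm².
h = 257.5 mm.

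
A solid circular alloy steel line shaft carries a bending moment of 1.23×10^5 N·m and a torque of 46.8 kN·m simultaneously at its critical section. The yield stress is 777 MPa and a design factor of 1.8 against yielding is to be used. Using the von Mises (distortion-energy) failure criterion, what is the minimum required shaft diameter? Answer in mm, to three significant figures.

d = 145 mm

σ_allow = σ_y/n = 777/1.8 = 431.7 MPa.
For a solid shaft σ_b = 32M/(πd³) and τ = 16T/(πd³), so the von Mises stress is σ' = (16/πd³)·√(4M²+3T²).
√(4M²+3T²) = √(4×(1.230×10^8)² + 3×(4.680×10^7)²) = 2.590×10^8 N·mm.
d³ = 16×2.590×10^8/(π×431.7) = 3.056×10^6 mm³.
d = 145.1 mm.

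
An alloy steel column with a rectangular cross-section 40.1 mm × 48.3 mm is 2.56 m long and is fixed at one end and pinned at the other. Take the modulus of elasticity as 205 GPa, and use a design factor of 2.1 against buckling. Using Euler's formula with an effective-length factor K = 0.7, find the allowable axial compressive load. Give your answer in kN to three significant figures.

P_allow = 77.9 kN

Buckling occurs about the weak axis: I_min = h·b³/12 = 48.3×40.1³/12 = 259500 mm⁴ (b = 40.1 mm is the smaller dimension).
Effective length L_e = KL = 0.7×2.56 m = 1792 mm.
Euler critical load P_cr = π²EI/L_e² = π²×205000×259500/1792² = 163500 N.
P_allow = P_cr/n = 163500/2.1 = 77870 N.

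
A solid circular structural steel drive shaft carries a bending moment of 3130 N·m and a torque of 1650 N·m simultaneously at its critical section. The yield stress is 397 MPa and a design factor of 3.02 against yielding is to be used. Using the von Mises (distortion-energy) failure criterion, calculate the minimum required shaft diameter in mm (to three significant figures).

d = 64.4 mm

σ_allow = σ_y/n = 397/3.02 = 131.5 MPa.
For a solid shaft σ_b = 32M/(πd³) and τ = 16T/(πd³), so the von Mises stress is σ' = (16/πd³)·√(4M²+3T²).
√(4M²+3T²) = √(4×(3.130×10^6)² + 3×(1.650×10^6)²) = 6.882×10^6 N·mm.
d³ = 16×6.882×10^6/(π×131.5) = 266600 mm³.
d = 64.36 mm.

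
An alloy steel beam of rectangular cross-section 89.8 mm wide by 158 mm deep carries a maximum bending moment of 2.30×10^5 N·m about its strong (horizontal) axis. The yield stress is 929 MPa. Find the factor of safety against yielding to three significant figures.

Section modulus S = bh²/6 = 89.8×158²/6 = 373600 mm³.
σ = M/S = 2.3000×10^8/373600 = 615.6 MPa.
n = 929/615.6 = 1.509.

n = 1.51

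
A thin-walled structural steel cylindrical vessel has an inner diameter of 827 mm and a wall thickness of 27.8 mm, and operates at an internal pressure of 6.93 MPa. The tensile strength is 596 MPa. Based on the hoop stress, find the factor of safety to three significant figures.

σ_h = pD/(2t) = 6.93×827/(2×27.8) = 103.1 MPa.
n = 596/103.1 = 5.782.

n = 5.78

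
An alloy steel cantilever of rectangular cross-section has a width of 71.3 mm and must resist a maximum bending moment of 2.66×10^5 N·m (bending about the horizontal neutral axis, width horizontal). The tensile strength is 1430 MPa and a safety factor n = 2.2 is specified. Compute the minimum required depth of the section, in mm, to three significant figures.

σ_allow = 1430/2.2 = 650.0 MPa.
For a rectangular section σ = 6M/(bh²), so h² = 6M/(b σ_allow) = 6×2.6600×10^8/(71.3×650.0) = 34440 mm².
h = 185.6 mm.

h = 186 mm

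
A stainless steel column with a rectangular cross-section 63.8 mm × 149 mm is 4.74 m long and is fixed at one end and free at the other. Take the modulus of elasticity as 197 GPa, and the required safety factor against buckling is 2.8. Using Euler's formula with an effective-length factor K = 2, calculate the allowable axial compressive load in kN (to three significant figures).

P_allow = 24.9 kN

Buckling occurs about the weak axis: I_min = h·b³/12 = 149×63.8³/12 = 3.225×10^6 mm⁴ (b = 63.8 mm is the smaller dimension).
Effective length L_e = KL = 2×4.74 m = 9480 mm.
Euler critical load P_cr = π²EI/L_e² = π²×197000×3.225×10^6/9480² = 69760 N.
P_allow = P_cr/n = 69760/2.8 = 24910 N.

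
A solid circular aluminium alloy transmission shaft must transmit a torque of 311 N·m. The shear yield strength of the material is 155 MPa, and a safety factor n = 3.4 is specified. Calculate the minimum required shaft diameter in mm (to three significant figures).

d = 32.6 mm

Allowable shear stress τ_allow = 155/3.4 = 45.59 MPa.
For a solid shaft τ = 16T/(πd³), so d³ = 16T/(π τ_allow) = 16×311000/(π×45.59) = 34740 mm³.
d = (34740)^(1/3) = 32.63 mm.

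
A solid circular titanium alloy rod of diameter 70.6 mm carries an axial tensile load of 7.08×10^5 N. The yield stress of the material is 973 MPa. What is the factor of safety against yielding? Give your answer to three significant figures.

A = πd²/4 = 3915 mm².
σ = F/A = 708000/3915 = 180.9 MPa.
n = 973/180.9 = 5.380.

n = 5.38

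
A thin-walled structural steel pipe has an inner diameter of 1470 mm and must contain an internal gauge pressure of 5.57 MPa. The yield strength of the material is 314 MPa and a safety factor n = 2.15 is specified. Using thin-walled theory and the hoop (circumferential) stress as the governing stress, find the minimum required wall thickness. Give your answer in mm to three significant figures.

σ_allow = 314/2.15 = 146.0 MPa.
Hoop stress σ_h = pD/(2t), so t = pD/(2σ_allow) = 5.57×1470/(2×146.0) = 28.03 mm.

t = 28.0 mm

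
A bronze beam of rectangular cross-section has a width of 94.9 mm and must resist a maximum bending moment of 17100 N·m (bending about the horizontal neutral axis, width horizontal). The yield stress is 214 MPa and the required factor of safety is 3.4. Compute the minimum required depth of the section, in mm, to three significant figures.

h = 131 mm

σ_allow = 214/3.4 = 62.94 MPa.
For a rectangular section σ = 6M/(bh²), so h² = 6M/(b σ_allow) = 6×1.7100×10^7/(94.9×62.94) = 17180 mm².
h = 131.1 mm.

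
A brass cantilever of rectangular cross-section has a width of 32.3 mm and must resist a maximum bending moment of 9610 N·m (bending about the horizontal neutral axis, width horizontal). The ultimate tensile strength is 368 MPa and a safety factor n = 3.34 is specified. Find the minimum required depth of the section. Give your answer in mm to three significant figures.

h = 127 mm

σ_allow = 368/3.34 = 110.2 MPa.
For a rectangular section σ = 6M/(bh²), so h² = 6M/(b σ_allow) = 6×9610000/(32.3×110.2) = 16200 mm².
h = 127.3 mm.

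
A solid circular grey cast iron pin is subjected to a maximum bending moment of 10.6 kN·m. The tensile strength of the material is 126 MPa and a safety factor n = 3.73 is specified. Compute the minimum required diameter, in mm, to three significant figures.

σ_allow = 126/3.73 = 33.78 MPa.
For a solid circular section σ = 32M/(πd³), so d³ = 32M/(π σ_allow) = 32×1.0600×10^7/(π×33.78) = 3.196×10^6 mm³.
d = 147.3 mm.

d = 147 mm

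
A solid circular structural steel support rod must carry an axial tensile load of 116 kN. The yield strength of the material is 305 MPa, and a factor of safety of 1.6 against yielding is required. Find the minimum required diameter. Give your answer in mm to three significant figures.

Allowable stress σ_allow = 305/1.6 = 190.6 MPa.
Required area A = F/σ_allow = 116000/190.6 = 608.5 mm².
A = πd²/4 → d = √(4A/π) = 27.84 mm.

d = 27.8 mm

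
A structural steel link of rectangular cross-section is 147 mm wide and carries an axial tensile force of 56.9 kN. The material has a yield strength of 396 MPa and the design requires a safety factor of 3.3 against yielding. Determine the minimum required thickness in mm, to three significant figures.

σ_allow = 396/3.3 = 120.0 MPa.
Required area A = F/σ_allow = 56900/120.0 = 474.2 mm².
t = A/w = 474.2/147 = 3.226 mm.

t = 3.23 mm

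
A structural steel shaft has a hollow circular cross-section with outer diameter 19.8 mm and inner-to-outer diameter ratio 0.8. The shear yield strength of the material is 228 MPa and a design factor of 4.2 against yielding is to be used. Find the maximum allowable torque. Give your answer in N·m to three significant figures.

T_allow = 48.8 N·m

τ_allow = 228/4.2 = 54.29 MPa.
For a hollow shaft T_allow = τ_allow·πd_o³(1−k⁴)/16 with 1−k⁴ = 0.5904, so πd_o³(1−k⁴)/16 = 899.9 mm³.
T_allow = 54.29×899.9 = 48850 N·mm = 48.85 N·m.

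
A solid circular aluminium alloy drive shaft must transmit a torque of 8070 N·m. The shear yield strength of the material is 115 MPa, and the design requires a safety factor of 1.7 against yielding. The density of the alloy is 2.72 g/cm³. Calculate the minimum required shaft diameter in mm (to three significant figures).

d = 84.7 mm

Allowable shear stress τ_allow = 115/1.7 = 67.65 MPa.
For a solid shaft τ = 16T/(πd³), so d³ = 16T/(π τ_allow) = 16×8070000/(π×67.65) = 607600 mm³.
d = (607600)^(1/3) = 84.70 mm.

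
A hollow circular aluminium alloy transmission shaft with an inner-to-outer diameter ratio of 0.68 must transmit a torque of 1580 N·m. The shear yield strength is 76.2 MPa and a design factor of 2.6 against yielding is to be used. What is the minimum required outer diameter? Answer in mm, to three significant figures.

d_o = 70.4 mm

τ_allow = 76.2/2.6 = 29.31 MPa.
For a hollow shaft τ = 16T/[πd_o³(1−k⁴)] with k = 0.68, so 1−k⁴ = 0.7862.
d_o³ = 16T/[π τ_allow (1−k⁴)] = 16×1580000/(π×29.31×0.7862) = 349200 mm³.
d_o = 70.42 mm.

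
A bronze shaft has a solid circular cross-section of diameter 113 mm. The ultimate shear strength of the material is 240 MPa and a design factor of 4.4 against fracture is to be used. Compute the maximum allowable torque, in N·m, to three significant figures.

T_allow = 15500 N·m

τ_allow = 240/4.4 = 54.55 MPa.
For a solid shaft T_allow = τ_allow·πd³/16; πd³/16 = π×113³/16 = 283300 mm³.
T_allow = 54.55×283300 = 1.545×10^7 N·mm = 15450 N·m.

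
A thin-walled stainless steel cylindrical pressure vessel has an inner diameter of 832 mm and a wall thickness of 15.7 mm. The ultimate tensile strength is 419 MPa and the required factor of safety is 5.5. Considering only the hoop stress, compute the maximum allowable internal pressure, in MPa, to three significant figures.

p_allow = 2.88 MPa

σ_allow = 419/5.5 = 76.18 MPa.
σ_h = pD/(2t) → p_allow = 2σ_allow t/D = 2×76.18×15.7/832 = 2.875 MPa.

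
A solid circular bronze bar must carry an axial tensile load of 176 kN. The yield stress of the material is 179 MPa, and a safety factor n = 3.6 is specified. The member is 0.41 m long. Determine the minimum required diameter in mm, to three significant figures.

d = 67.1 mm

Allowable stress σ_allow = 179/3.6 = 49.72 MPa.
Required area A = F/σ_allow = 176000/49.72 = 3540 mm².
A = πd²/4 → d = √(4A/π) = 67.13 mm.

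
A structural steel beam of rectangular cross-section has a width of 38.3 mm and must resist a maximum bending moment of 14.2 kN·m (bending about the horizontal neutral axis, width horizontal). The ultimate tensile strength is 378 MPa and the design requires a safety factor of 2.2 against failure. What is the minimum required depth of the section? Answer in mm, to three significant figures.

h = 114 mm

σ_allow = 378/2.2 = 171.8 MPa.
For a rectangular section σ = 6M/(bh²), so h² = 6M/(b σ_allow) = 6×1.4200×10^7/(38.3×171.8) = 12950 mm².
h = 113.8 mm.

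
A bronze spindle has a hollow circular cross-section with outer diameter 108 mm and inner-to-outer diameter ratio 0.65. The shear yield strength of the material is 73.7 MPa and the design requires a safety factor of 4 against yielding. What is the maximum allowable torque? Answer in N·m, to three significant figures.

T_allow = 3740 N·m

τ_allow = 73.7/4 = 18.43 MPa.
For a hollow shaft T_allow = τ_allow·πd_o³(1−k⁴)/16 with 1−k⁴ = 0.8215, so πd_o³(1−k⁴)/16 = 203200 mm³.
T_allow = 18.43×203200 = 3.744×10^6 N·mm = 3744 N·m.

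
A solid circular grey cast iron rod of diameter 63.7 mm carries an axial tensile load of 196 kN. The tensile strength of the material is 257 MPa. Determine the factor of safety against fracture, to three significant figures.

A = πd²/4 = 3187 mm².
σ = F/A = 196000/3187 = 61.50 MPa.
n = 257/61.50 = 4.179.

n = 4.18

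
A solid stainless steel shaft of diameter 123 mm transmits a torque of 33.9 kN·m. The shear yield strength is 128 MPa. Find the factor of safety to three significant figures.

τ = 16T/(πd³) = 16×3.3900×10^7/(π×123³) = 92.78 MPa.
n = τ_limit/τ = 128/92.78 = 1.380.

n = 1.38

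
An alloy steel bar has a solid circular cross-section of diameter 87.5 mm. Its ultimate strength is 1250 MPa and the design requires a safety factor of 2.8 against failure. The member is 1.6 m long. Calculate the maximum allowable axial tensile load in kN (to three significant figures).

σ_allow = 1250/2.8 = 446.4 MPa.
A = πd²/4 = π×87.5²/4 = 6013 mm².
F_allow = σ_allow × A = 446.4×6013 = 2.684×10^6 N.

F_allow = 2680 kN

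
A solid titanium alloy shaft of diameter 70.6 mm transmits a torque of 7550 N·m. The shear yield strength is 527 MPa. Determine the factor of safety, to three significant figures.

n = 4.82

τ = 16T/(πd³) = 16×7550000/(π×70.6³) = 109.3 MPa.
n = τ_limit/τ = 527/109.3 = 4.823.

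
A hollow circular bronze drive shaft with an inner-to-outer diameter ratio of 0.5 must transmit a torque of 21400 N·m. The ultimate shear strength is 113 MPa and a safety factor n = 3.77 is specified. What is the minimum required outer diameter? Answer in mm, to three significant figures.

τ_allow = 113/3.77 = 29.97 MPa.
For a hollow shaft τ = 16T/[πd_o³(1−k⁴)] with k = 0.5, so 1−k⁴ = 0.9375.
d_o³ = 16T/[π τ_allow (1−k⁴)] = 16×2.1400×10^7/(π×29.97×0.9375) = 3.879×10^6 mm³.
d_o = 157.1 mm.

d_o = 157 mm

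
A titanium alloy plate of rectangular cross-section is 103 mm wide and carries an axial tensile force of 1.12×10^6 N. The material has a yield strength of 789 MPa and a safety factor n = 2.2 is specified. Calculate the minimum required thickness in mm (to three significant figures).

t = 30.3 mm

σ_allow = 789/2.2 = 358.6 MPa.
Required area A = F/σ_allow = 1120000/358.6 = 3123 mm².
t = A/w = 3123/103 = 30.32 mm.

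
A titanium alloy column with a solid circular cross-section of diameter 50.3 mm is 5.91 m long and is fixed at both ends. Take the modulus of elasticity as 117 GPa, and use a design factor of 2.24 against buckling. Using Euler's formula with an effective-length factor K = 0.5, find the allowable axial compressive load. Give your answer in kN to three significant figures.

P_allow = 18.6 kN

I = πd⁴/64 = π×50.3⁴/64 = 314200 mm⁴.
Effective length L_e = KL = 0.5×5.91 m = 2955 mm.
Euler critical load P_cr = π²EI/L_e² = π²×117000×314200/2955² = 41550 N.
P_allow = P_cr/n = 41550/2.24 = 18550 N.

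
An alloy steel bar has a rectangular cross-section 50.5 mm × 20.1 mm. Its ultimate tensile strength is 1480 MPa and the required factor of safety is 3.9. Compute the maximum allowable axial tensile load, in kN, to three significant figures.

σ_allow = 1480/3.9 = 379.5 MPa.
A = 50.5×20.1 = 1015 mm².
F_allow = σ_allow × A = 379.5×1015 = 385200 N.

F_allow = 385 kN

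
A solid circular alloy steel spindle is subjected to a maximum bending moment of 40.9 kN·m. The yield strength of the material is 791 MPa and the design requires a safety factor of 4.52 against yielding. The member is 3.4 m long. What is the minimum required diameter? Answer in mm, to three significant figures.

σ_allow = 791/4.52 = 175.0 MPa.
For a solid circular section σ = 32M/(πd³), so d³ = 32M/(π σ_allow) = 32×4.0900×10^7/(π×175.0) = 2.381×10^6 mm³.
d = 133.5 mm.

d = 134 mm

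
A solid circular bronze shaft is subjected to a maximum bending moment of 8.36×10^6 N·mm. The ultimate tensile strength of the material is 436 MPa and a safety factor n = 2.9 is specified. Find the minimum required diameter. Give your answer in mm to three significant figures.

σ_allow = 436/2.9 = 150.3 MPa.
For a solid circular section σ = 32M/(πd³), so d³ = 32M/(π σ_allow) = 32×8360000/(π×150.3) = 566400 mm³.
d = 82.74 mm.

d = 82.7 mm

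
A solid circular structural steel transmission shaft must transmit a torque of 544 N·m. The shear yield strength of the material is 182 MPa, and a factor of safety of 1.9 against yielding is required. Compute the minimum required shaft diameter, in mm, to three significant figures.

d = 30.7 mm

Allowable shear stress τ_allow = 182/1.9 = 95.79 MPa.
For a solid shaft τ = 16T/(πd³), so d³ = 16T/(π τ_allow) = 16×544000/(π×95.79) = 28920 mm³.
d = (28920)^(1/3) = 30.70 mm.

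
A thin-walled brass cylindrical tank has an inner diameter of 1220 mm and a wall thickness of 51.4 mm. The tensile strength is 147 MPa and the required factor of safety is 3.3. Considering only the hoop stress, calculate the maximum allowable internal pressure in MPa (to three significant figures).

p_allow = 3.75 MPa

σ_allow = 147/3.3 = 44.55 MPa.
σ_h = pD/(2t) → p_allow = 2σ_allow t/D = 2×44.55×51.4/1220 = 3.754 MPa.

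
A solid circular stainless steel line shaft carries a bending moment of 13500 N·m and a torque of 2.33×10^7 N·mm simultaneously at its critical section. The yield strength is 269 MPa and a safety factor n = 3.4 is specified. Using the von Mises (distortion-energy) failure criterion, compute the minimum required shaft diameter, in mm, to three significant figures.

d = 146 mm

σ_allow = σ_y/n = 269/3.4 = 79.12 MPa.
For a solid shaft σ_b = 32M/(πd³) and τ = 16T/(πd³), so the von Mises stress is σ' = (16/πd³)·√(4M²+3T²).
√(4M²+3T²) = √(4×(1.350×10^7)² + 3×(2.330×10^7)²) = 4.856×10^7 N·mm.
d³ = 16×4.856×10^7/(π×79.12) = 3.126×10^6 mm³.
d = 146.2 mm.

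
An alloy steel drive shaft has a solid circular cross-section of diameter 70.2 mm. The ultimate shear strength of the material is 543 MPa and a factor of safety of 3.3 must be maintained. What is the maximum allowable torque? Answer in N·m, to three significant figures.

T_allow = 11200 N·m

τ_allow = 543/3.3 = 164.5 MPa.
For a solid shaft T_allow = τ_allow·πd³/16; πd³/16 = π×70.2³/16 = 67930 mm³.
T_allow = 164.5×67930 = 1.118×10^7 N·mm = 11180 N·m.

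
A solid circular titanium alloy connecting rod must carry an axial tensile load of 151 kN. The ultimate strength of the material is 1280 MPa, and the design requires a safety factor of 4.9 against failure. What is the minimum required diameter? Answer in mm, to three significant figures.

Allowable stress σ_allow = 1280/4.9 = 261.2 MPa.
Required area A = F/σ_allow = 151000/261.2 = 578.0 mm².
A = πd²/4 → d = √(4A/π) = 27.13 mm.

d = 27.1 mm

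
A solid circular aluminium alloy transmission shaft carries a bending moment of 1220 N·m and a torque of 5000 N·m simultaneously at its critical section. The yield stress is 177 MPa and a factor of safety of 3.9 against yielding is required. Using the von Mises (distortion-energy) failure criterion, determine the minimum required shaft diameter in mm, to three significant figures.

d = 100 mm

σ_allow = σ_y/n = 177/3.9 = 45.38 MPa.
For a solid shaft σ_b = 32M/(πd³) and τ = 16T/(πd³), so the von Mises stress is σ' = (16/πd³)·√(4M²+3T²).
√(4M²+3T²) = √(4×(1.220×10^6)² + 3×(5.000×10^6)²) = 8.997×10^6 N·mm.
d³ = 16×8.997×10^6/(π×45.38) = 1.010×10^6 mm³.
d = 100.3 mm.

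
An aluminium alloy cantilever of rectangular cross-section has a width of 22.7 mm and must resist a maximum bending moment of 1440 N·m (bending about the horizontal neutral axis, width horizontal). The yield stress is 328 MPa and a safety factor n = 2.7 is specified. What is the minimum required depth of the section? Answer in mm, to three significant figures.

h = 56.0 mm

σ_allow = 328/2.7 = 121.5 MPa.
For a rectangular section σ = 6M/(bh²), so h² = 6M/(b σ_allow) = 6×1440000/(22.7×121.5) = 3133 mm².
h = 55.97 mm.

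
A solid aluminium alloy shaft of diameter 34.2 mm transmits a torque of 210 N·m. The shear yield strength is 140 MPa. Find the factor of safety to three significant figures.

τ = 16T/(πd³) = 16×210000/(π×34.2³) = 26.74 MPa.
n = τ_limit/τ = 140/26.74 = 5.236.

n = 5.24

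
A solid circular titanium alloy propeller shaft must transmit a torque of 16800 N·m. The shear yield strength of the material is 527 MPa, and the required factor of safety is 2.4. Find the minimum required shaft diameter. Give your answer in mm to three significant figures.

d = 73.0 mm

Allowable shear stress τ_allow = 527/2.4 = 219.6 MPa.
For a solid shaft τ = 16T/(πd³), so d³ = 16T/(π τ_allow) = 16×1.6800×10^7/(π×219.6) = 389700 mm³.
d = (389700)^(1/3) = 73.04 mm.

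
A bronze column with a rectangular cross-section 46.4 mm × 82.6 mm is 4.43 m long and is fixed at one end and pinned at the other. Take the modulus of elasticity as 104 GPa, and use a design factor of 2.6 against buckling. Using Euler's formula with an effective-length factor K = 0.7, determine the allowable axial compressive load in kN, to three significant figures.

Buckling occurs about the weak axis: I_min = h·b³/12 = 82.6×46.4³/12 = 687600 mm⁴ (b = 46.4 mm is the smaller dimension).
Effective length L_e = KL = 0.7×4.43 m = 3101 mm.
Euler critical load P_cr = π²EI/L_e² = π²×104000×687600/3101² = 73400 N.
P_allow = P_cr/n = 73400/2.6 = 28230 N.

P_allow = 28.2 kN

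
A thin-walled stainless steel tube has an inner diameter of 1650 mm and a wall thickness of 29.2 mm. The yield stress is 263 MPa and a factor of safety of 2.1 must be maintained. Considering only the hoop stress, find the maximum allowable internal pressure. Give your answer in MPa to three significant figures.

p_allow = 4.43 MPa

σ_allow = 263/2.1 = 125.2 MPa.
σ_h = pD/(2t) → p_allow = 2σ_allow t/D = 2×125.2×29.2/1650 = 4.433 MPa.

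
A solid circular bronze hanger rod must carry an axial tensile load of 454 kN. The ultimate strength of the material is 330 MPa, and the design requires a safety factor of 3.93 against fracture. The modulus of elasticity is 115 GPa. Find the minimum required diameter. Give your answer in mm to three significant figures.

d = 83.0 mm

Allowable stress σ_allow = 330/3.93 = 83.97 MPa.
Required area A = F/σ_allow = 454000/83.97 = 5407 mm².
A = πd²/4 → d = √(4A/π) = 82.97 mm.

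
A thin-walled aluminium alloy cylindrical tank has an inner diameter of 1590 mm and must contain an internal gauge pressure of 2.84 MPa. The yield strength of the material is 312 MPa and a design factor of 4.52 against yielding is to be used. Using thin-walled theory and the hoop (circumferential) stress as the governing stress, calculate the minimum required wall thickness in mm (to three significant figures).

t = 32.7 mm

σ_allow = 312/4.52 = 69.03 MPa.
Hoop stress σ_h = pD/(2t), so t = pD/(2σ_allow) = 2.84×1590/(2×69.03) = 32.71 mm.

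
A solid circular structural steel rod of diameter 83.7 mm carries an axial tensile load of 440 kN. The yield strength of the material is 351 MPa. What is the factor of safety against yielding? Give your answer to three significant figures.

n = 4.39

A = πd²/4 = 5502 mm².
σ = F/A = 440000/5502 = 79.97 MPa.
n = 351/79.97 = 4.389.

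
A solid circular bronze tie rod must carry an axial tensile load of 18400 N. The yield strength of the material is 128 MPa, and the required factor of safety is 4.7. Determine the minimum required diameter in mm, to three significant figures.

d = 29.3 mm

Allowable stress σ_allow = 128/4.7 = 27.23 MPa.
Required area A = F/σ_allow = 18400/27.23 = 675.6 mm².
A = πd²/4 → d = √(4A/π) = 29.33 mm.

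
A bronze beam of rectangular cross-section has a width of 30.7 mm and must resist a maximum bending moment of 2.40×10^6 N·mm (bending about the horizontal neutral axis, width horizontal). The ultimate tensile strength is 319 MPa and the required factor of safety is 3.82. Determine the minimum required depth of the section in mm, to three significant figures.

h = 74.9 mm

σ_allow = 319/3.82 = 83.51 MPa.
For a rectangular section σ = 6M/(bh²), so h² = 6M/(b σ_allow) = 6×2400000/(30.7×83.51) = 5617 mm².
h = 74.95 mm.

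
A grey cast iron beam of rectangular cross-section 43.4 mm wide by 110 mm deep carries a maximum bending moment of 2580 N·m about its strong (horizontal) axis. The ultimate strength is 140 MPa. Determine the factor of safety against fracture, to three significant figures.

Section modulus S = bh²/6 = 43.4×110²/6 = 87520 mm³.
σ = M/S = 2580000/87520 = 29.48 MPa.
n = 140/29.48 = 4.749.

n = 4.75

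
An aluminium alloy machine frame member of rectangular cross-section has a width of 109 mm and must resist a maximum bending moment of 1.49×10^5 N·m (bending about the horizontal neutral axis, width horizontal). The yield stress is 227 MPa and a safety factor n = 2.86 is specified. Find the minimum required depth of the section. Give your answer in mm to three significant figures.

σ_allow = 227/2.86 = 79.37 MPa.
For a rectangular section σ = 6M/(bh²), so h² = 6M/(b σ_allow) = 6×1.4900×10^8/(109×79.37) = 103300 mm².
h = 321.5 mm.

h = 321 mm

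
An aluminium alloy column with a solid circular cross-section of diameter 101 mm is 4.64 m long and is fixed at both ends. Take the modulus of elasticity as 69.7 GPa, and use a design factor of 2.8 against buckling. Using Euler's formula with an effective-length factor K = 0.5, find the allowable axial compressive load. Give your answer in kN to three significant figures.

P_allow = 233 kN

I = πd⁴/64 = π×101⁴/64 = 5.108×10^6 mm⁴.
Effective length L_e = KL = 0.5×4.64 m = 2320 mm.
Euler critical load P_cr = π²EI/L_e² = π²×69700×5.108×10^6/2320² = 652800 N.
P_allow = P_cr/n = 652800/2.8 = 233200 N.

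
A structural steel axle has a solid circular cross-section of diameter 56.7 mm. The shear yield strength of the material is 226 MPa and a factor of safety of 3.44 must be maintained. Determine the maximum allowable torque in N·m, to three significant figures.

T_allow = 2350 N·m

τ_allow = 226/3.44 = 65.70 MPa.
For a solid shaft T_allow = τ_allow·πd³/16; πd³/16 = π×56.7³/16 = 35790 mm³.
T_allow = 65.70×35790 = 2.351×10^6 N·mm = 2351 N·m.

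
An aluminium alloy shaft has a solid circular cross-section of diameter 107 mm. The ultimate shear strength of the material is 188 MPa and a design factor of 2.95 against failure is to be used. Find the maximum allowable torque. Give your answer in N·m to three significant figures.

T_allow = 15300 N·m

τ_allow = 188/2.95 = 63.73 MPa.
For a solid shaft T_allow = τ_allow·πd³/16; πd³/16 = π×107³/16 = 240500 mm³.
T_allow = 63.73×240500 = 1.533×10^7 N·mm = 15330 N·m.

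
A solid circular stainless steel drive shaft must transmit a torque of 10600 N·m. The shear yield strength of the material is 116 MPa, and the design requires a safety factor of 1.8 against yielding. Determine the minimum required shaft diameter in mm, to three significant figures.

Allowable shear stress τ_allow = 116/1.8 = 64.44 MPa.
For a solid shaft τ = 16T/(πd³), so d³ = 16T/(π τ_allow) = 16×1.0600×10^7/(π×64.44) = 837700 mm³.
d = (837700)^(1/3) = 94.27 mm.

d = 94.3 mm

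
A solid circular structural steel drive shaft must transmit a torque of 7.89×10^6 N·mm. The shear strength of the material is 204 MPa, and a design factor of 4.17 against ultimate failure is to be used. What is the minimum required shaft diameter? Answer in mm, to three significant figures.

Allowable shear stress τ_allow = 204/4.17 = 48.92 MPa.
For a solid shaft τ = 16T/(πd³), so d³ = 16T/(π τ_allow) = 16×7890000/(π×48.92) = 821400 mm³.
d = (821400)^(1/3) = 93.65 mm.

d = 93.7 mm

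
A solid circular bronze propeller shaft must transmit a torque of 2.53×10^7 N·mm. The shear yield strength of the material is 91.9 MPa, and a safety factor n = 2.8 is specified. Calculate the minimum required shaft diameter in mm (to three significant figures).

Allowable shear stress τ_allow = 91.9/2.8 = 32.82 MPa.
For a solid shaft τ = 16T/(πd³), so d³ = 16T/(π τ_allow) = 16×2.5300×10^7/(π×32.82) = 3.926×10^6 mm³.
d = (3.926×10^6)^(1/3) = 157.8 mm.

d = 158 mm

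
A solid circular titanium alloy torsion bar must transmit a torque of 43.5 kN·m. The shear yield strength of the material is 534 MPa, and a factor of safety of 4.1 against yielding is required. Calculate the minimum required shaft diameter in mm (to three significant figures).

Allowable shear stress τ_allow = 534/4.1 = 130.2 MPa.
For a solid shaft τ = 16T/(πd³), so d³ = 16T/(π τ_allow) = 16×4.3500×10^7/(π×130.2) = 1.701×10^6 mm³.
d = (1.701×10^6)^(1/3) = 119.4 mm.

d = 119 mm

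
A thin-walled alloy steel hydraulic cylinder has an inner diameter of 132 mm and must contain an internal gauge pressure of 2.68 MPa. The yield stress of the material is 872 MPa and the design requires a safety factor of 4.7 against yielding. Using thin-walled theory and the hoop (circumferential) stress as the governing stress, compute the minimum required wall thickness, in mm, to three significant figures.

t = 0.953 mm

σ_allow = 872/4.7 = 185.5 MPa.
Hoop stress σ_h = pD/(2t), so t = pD/(2σ_allow) = 2.68×132/(2×185.5) = 0.9534 mm.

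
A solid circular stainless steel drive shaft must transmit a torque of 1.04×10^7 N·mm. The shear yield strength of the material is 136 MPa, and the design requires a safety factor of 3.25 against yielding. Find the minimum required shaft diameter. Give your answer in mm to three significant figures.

Allowable shear stress τ_allow = 136/3.25 = 41.85 MPa.
For a solid shaft τ = 16T/(πd³), so d³ = 16T/(π τ_allow) = 16×1.0400×10^7/(π×41.85) = 1.266×10^6 mm³.
d = (1.266×10^6)^(1/3) = 108.2 mm.

d = 108 mm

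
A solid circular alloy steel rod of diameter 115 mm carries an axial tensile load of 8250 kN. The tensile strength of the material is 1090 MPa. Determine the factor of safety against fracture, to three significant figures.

n = 1.37

A = πd²/4 = 10390 mm².
σ = F/A = 8250000/10390 = 794.3 MPa.
n = 1090/794.3 = 1.372.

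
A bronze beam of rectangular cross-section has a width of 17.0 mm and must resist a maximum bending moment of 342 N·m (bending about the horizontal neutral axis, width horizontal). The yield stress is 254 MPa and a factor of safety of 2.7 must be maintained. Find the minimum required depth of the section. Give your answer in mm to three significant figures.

σ_allow = 254/2.7 = 94.07 MPa.
For a rectangular section σ = 6M/(bh²), so h² = 6M/(b σ_allow) = 6×342000/(17.0×94.07) = 1283 mm².
h = 35.82 mm.

h = 35.8 mm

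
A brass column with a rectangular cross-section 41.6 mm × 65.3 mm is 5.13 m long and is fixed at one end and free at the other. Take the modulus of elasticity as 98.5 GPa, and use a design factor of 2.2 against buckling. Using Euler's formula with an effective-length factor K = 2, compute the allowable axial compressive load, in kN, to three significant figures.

P_allow = 1.64 kN

Buckling occurs about the weak axis: I_min = h·b³/12 = 65.3×41.6³/12 = 391800 mm⁴ (b = 41.6 mm is the smaller dimension).
Effective length L_e = KL = 2×5.13 m = 10260 mm.
Euler critical load P_cr = π²EI/L_e² = π²×98500×391800/10260² = 3618 N.
P_allow = P_cr/n = 3618/2.2 = 1644 N.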